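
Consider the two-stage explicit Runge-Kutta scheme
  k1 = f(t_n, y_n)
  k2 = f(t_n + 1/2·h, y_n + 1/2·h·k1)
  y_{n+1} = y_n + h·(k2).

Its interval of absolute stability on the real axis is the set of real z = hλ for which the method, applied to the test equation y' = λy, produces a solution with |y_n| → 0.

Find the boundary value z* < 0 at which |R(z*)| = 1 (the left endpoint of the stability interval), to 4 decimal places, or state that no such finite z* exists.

z* = -2.0000.

With y'=λy (z=hλ):
  k1=λy_n ⇒ h·k1=z·y_n;  k2=λ(1+1/2z)y_n ⇒ h·k2=z(1+1/2z)y_n
  y_{n+1}/y_n = 1 + z(1+1/2z) = 1 + z + 1/2z²
  Hence R(z) = 1 + z + 1/2z².

Boundary: |R(x)|=1, x<0.
x=-0.91: |R|=0.5041
R=1: x+1/2x²=0 ⇒ x=−2=-2.0000; min R=1−1/(4·1/2)=0.5000>−1
Confirm numerically:
  x=-1.956: |R|=0.95697 <1
  x=-1.205: |R|=0.52101 <1
  x=-0.923: |R|=0.50296 <1
  x=-2.544: |R|=1.69197 >1
  x=-2.054: |R|=1.05546 >1
Interval (-2.0000, 0).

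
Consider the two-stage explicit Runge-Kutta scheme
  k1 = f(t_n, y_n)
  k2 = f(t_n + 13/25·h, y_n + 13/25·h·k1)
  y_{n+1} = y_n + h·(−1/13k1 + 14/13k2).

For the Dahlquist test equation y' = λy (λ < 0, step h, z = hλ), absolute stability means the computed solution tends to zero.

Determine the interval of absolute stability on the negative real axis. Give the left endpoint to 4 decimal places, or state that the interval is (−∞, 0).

On y'=λy, z=hλ:
  k1=λy_n ⇒ h·k1=z·y_n;  k2=λ(1+13/25z)y_n ⇒ h·k2=z(1+13/25z)y_n
  y_{n+1}/y_n = 1 − 1/13z + 14/13z(1+13/25z) = 1 + z + 14/25z²
  R(z) = 1 + z + 14/25z².

Need |R(x)|<1, x<0.
x=-1.36: |R|=0.6758
R=1: x+14/25x²=0 ⇒ x=−25/14=-1.7857; min R=1−1/(4·14/25)=0.5536>−1
Confirm numerically:
  x=-1.504: |R|=0.76273 <1
  x=-1.135: |R|=0.58641 <1
  x=-0.752: |R|=0.56468 <1
  x=-2.365: |R|=1.76721 >1
  x=-2.021: |R|=1.26629 >1
  x=-1.960: |R|=1.19130 >1
Stable set (-1.7857, 0).

z∈(-1.7857,0).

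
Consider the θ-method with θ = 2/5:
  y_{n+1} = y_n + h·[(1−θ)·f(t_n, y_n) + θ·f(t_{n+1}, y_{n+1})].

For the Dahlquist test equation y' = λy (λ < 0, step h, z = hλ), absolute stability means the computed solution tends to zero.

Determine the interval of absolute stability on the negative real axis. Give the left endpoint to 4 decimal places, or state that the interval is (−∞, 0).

(-10.0000, 0).

With y'=λy (z=hλ):
  y_{n+1} = y_n + z·[3/5·y_n + 2/5·y_{n+1}] ⇒ (1 − 2/5z)y_{n+1} = (1 + 3/5z)y_n
  ⇒ R(z) = (1 + 3/5z)/(1 − 2/5z).

Solve |R(x)|<1 on ℝ⁻.
x=-1.69: |R|=0.0084
R=−1: 1+3/5x = −1+2/5x ⇒ -1/5x=2 ⇒ x=2/(-1/5)=-10.0000
Confirm numerically:
  x=-9.593: |R|=0.98317 <1
  x=-9.167: |R|=0.96430 <1
  x=-6.899: |R|=0.83504 <1
  x=-10.428: |R|=1.01655 >1
  x=-10.249: |R|=1.00977 >1
  x=-10.105: |R|=1.00417 >1
So |R|<1 on (-10.0000, 0).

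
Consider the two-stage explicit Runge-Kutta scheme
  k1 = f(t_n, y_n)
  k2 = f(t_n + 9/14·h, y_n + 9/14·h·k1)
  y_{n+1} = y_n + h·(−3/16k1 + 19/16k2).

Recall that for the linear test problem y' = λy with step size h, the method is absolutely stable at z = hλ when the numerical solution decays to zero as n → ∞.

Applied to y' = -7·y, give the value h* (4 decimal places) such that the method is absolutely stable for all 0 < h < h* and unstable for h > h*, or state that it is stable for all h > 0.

(-1.3099,0); λ=-7 ⇒ h* = (224/171)/7 = 0.1871.

On y'=λy, z=hλ:
  k1=λy_n ⇒ h·k1=z·y_n;  k2=λ(1+9/14z)y_n ⇒ h·k2=z(1+9/14z)y_n
  y_{n+1}/y_n = 1 − 3/16z + 19/16z(1+9/14z) = 1 + z + 171/224z²
  R(z) = 1 + z + 171/224z².

Solve |R(x)|<1 on ℝ⁻.
x=-1.72: |R|=1.5384
R=1: x+171/224x²=0 ⇒ x=−224/171=-1.3099; min R=1−1/(4·171/224)=0.6725>−1
Confirm numerically:
  x=-0.961: |R|=0.74401 <1
  x=-0.887: |R|=0.71361 <1
  x=-0.713: |R|=0.67509 <1
  x=-1.796: |R|=1.66641 >1
  x=-1.651: |R|=1.42986 >1
Stable set (-1.3099, 0).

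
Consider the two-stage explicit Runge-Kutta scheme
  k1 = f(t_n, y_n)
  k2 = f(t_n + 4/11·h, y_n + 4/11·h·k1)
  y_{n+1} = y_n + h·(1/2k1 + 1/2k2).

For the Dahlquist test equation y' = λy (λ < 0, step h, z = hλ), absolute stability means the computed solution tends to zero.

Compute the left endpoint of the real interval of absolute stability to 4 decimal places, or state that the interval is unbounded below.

Test eqn y'=λy, z=hλ:
  k1=λy_n ⇒ h·k1=z·y_n;  k2=λ(1+4/11z)y_n ⇒ h·k2=z(1+4/11z)y_n
  y_{n+1}/y_n = 1 + 1/2z + 1/2z(1+4/11z) = 1 + z + 2/11z²
  ⇒ R(z) = 1 + z + 2/11z².

Find x<0 with |R(x)|<1.
x=-0.67: |R|=0.4116
R=1: x+2/11x²=0 ⇒ x=−11/2=-5.5000; min R=1−1/(4·2/11)=-0.3750>−1
Confirm numerically:
  x=-4.610: |R|=0.25402 <1
  x=-4.360: |R|=0.09629 <1
  x=-4.049: |R|=0.06820 <1
  x=-3.163: |R|=0.34399 <1
  x=-5.959: |R|=1.49731 >1
  x=-5.565: |R|=1.06577 >1
Stable set (-5.5000, 0).

z* = -5.5000.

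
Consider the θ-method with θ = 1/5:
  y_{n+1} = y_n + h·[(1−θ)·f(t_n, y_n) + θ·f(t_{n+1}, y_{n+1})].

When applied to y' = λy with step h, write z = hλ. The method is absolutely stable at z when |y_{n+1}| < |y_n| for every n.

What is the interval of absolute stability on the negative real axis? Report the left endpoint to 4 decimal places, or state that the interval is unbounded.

(-3.3333, 0).

Set f=λy, z=hλ:
  y_{n+1} = y_n + z·[4/5·y_n + 1/5·y_{n+1}] ⇒ (1 − 1/5z)y_{n+1} = (1 + 4/5z)y_n
  ⇒ R(z) = (1 + 4/5z)/(1 − 1/5z).

Need |R(x)|<1, x<0.
x=-0.83: |R|=0.2882
R=−1: 1+4/5x = −1+1/5x ⇒ -3/5x=2 ⇒ x=2/(-3/5)=-3.3333
Confirm numerically:
  x=-2.759: |R|=0.77794 <1
  x=-2.719: |R|=0.76124 <1
  x=-2.659: |R|=0.73587 <1
  x=-2.051: |R|=0.45440 <1
  x=-3.822: |R|=1.16618 >1
  x=-3.566: |R|=1.08148 >1
So |R|<1 on (-3.3333, 0).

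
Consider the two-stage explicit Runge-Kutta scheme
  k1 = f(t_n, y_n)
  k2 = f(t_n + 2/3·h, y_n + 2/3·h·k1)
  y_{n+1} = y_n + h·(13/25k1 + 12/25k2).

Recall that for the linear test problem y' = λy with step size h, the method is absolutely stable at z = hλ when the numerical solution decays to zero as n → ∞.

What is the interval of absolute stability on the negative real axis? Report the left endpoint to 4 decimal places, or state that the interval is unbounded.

With y'=λy (z=hλ):
  k1=λy_n ⇒ h·k1=z·y_n;  k2=λ(1+2/3z)y_n ⇒ h·k2=z(1+2/3z)y_n
  y_{n+1}/y_n = 1 + 13/25z + 12/25z(1+2/3z) = 1 + z + 8/25z²
  Hence R(z) = 1 + z + 8/25z².

Find x<0 with |R(x)|<1.
x=-0.93: |R|=0.3468
R=1: x+8/25x²=0 ⇒ x=−25/8=-3.1250; min R=1−1/(4·8/25)=0.2188>−1
Confirm numerically:
  x=-3.021: |R|=0.89946 <1
  x=-2.045: |R|=0.29325 <1
  x=-1.283: |R|=0.24375 <1
  x=-3.425: |R|=1.32880 >1
  x=-3.307: |R|=1.19260 >1
  x=-3.166: |R|=1.04154 >1
So |R|<1 on (-3.1250, 0).

(-3.1250, 0).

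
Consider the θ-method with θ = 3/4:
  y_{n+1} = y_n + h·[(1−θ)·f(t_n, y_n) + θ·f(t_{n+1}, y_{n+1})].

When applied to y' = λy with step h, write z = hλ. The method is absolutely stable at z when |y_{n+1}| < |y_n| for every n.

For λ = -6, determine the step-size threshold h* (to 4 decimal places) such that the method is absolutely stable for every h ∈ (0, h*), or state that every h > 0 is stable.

On y'=λy, z=hλ:
  y_{n+1} = y_n + z·[1/4·y_n + 3/4·y_{n+1}] ⇒ (1 − 3/4z)y_{n+1} = (1 + 1/4z)y_n
  ⇒ R(z) = (1 + 1/4z)/(1 − 3/4z).

Need |R(x)|<1, x<0.
x=-1.17: |R|=0.3768
x=-2: |R|=0.2000
x=-10: |R|=0.1765
x=-100: |R|=0.3158
θ=3/4≥1/2 ⇒ |1+1/4x|<|1−3/4x| ∀x<0 ⇒ unbounded interval.

interval (−∞, 0). Any h>0 works for λ=-6.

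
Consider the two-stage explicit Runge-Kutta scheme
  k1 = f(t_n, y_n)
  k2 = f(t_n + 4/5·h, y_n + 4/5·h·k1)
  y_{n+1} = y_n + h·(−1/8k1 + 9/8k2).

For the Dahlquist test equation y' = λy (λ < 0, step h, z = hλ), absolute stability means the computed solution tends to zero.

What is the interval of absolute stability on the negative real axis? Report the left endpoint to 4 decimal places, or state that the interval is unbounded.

Set f=λy, z=hλ:
  k1=λy_n ⇒ h·k1=z·y_n;  k2=λ(1+4/5z)y_n ⇒ h·k2=z(1+4/5z)y_n
  y_{n+1}/y_n = 1 − 1/8z + 9/8z(1+4/5z) = 1 + z + 9/10z²
  R(z) = 1 + z + 9/10z².

Solve |R(x)|<1 on ℝ⁻.
x=-0.62: |R|=0.7260
R=1: x+9/10x²=0 ⇒ x=−10/9=-1.1111; min R=1−1/(4·9/10)=0.7222>−1
Confirm numerically:
  x=-0.960: |R|=0.86944 <1
  x=-0.563: |R|=0.72227 <1
  x=-0.459: |R|=0.73061 <1
  x=-1.514: |R|=1.54898 >1
  x=-1.158: |R|=1.04887 >1
So |R|<1 on (-1.1111, 0).

z∈(-1.1111,0).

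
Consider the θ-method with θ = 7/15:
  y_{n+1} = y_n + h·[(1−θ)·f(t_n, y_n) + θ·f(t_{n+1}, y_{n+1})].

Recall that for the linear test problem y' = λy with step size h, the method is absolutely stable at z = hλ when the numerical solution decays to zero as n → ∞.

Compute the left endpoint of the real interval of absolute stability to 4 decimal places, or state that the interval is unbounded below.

With y'=λy (z=hλ):
  y_{n+1} = y_n + z·[8/15·y_n + 7/15·y_{n+1}] ⇒ (1 − 7/15z)y_{n+1} = (1 + 8/15z)y_n
  so R(z) = (1 + 8/15z)/(1 − 7/15z).

Boundary: |R(x)|=1, x<0.
x=-0.75: |R|=0.4444
R=−1: 1+8/15x = −1+7/15x ⇒ -1/15x=2 ⇒ x=2/(-1/15)=-30.0000
Confirm numerically:
  x=-19.603: |R|=0.93170 <1
  x=-18.050: |R|=0.91546 <1
  x=-15.233: |R|=0.87859 <1
  x=-30.237: |R|=1.00105 >1
  x=-30.157: |R|=1.00069 >1
Interval (-30.0000, 0).

left endpoint -30.0000.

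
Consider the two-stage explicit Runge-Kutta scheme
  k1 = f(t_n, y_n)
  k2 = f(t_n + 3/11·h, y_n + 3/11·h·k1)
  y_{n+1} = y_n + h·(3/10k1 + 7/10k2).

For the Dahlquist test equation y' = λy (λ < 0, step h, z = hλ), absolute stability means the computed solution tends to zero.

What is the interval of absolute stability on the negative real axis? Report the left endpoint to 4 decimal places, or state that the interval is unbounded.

z∈(-5.2381,0).

Set f=λy, z=hλ:
  k1=λy_n ⇒ h·k1=z·y_n;  k2=λ(1+3/11z)y_n ⇒ h·k2=z(1+3/11z)y_n
  y_{n+1}/y_n = 1 + 3/10z + 7/10z(1+3/11z) = 1 + z + 21/110z²
  Hence R(z) = 1 + z + 21/110z².

Need |R(x)|<1, x<0.
x=-0.51: |R|=0.5397
R=1: x+21/110x²=0 ⇒ x=−110/21=-5.2381; min R=1−1/(4·21/110)=-0.3095>−1
Confirm numerically:
  x=-4.100: |R|=0.10918 <1
  x=-3.970: |R|=0.03890 <1
  x=-3.912: |R|=0.00962 <1
  x=-2.831: |R|=0.30095 <1
  x=-5.646: |R|=1.43967 >1
  x=-5.577: |R|=1.36083 >1
  x=-5.319: |R|=1.08215 >1
Stable set (-5.2381, 0).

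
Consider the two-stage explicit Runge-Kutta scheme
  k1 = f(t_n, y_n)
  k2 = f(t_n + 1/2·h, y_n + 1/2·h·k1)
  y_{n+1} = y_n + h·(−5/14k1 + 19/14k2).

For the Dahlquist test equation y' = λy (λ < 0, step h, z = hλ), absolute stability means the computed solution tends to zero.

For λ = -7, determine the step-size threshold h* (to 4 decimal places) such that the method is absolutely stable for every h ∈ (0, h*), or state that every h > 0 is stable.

(-1.4737,0); λ=-7 ⇒ h* = (28/19)/7 = 0.2105.

Set f=λy, z=hλ:
  k1=λy_n ⇒ h·k1=z·y_n;  k2=λ(1+1/2z)y_n ⇒ h·k2=z(1+1/2z)y_n
  y_{n+1}/y_n = 1 − 5/14z + 19/14z(1+1/2z) = 1 + z + 19/28z²
  Hence R(z) = 1 + z + 19/28z².

Find x<0 with |R(x)|<1.
x=-0.68: |R|=0.6338
R=1: x+19/28x²=0 ⇒ x=−28/19=-1.4737; min R=1−1/(4·19/28)=0.6316>−1
Confirm numerically:
  x=-1.176: |R|=0.76245 <1
  x=-1.137: |R|=0.74024 <1
  x=-0.978: |R|=0.67104 <1
  x=-1.983: |R|=1.68534 >1
  x=-1.870: |R|=1.50290 >1
  x=-1.734: |R|=1.30630 >1
So |R|<1 on (-1.4737, 0).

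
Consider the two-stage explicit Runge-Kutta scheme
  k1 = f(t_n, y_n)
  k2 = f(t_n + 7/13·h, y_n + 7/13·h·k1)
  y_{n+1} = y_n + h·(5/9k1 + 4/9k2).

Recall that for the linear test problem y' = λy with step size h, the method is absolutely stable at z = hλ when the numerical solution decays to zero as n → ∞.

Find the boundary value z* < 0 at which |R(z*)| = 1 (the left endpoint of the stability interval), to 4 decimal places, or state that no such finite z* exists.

z* = -4.1786.

On y'=λy, z=hλ:
  k1=λy_n ⇒ h·k1=z·y_n;  k2=λ(1+7/13z)y_n ⇒ h·k2=z(1+7/13z)y_n
  y_{n+1}/y_n = 1 + 5/9z + 4/9z(1+7/13z) = 1 + z + 28/117z²
  R(z) = 1 + z + 28/117z².

Solve |R(x)|<1 on ℝ⁻.
x=-0.66: |R|=0.4442
R=1: x+28/117x²=0 ⇒ x=−117/28=-4.1786; min R=1−1/(4·28/117)=-0.0446>−1
Confirm numerically:
  x=-3.306: |R|=0.30964 <1
  x=-2.991: |R|=0.14994 <1
  x=-2.596: |R|=0.01680 <1
  x=-2.228: |R|=0.04004 <1
  x=-4.307: |R|=1.13238 >1
  x=-4.284: |R|=1.10809 >1
Interval (-4.1786, 0).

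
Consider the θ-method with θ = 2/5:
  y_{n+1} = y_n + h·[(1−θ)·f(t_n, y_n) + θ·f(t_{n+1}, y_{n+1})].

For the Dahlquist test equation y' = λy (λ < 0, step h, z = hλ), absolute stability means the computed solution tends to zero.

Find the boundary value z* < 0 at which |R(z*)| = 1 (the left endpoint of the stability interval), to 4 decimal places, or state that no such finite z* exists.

left endpoint -10.0000.

On y'=λy, z=hλ:
  y_{n+1} = y_n + z·[3/5·y_n + 2/5·y_{n+1}] ⇒ (1 − 2/5z)y_{n+1} = (1 + 3/5z)y_n
  ⇒ R(z) = (1 + 3/5z)/(1 − 2/5z).

Need |R(x)|<1, x<0.
x=-1.66: |R|=0.0024
R=−1: 1+3/5x = −1+2/5x ⇒ -1/5x=2 ⇒ x=2/(-1/5)=-10.0000
Confirm numerically:
  x=-8.446: |R|=0.92902 <1
  x=-7.848: |R|=0.89602 <1
  x=-4.945: |R|=0.66051 <1
  x=-10.489: |R|=1.01882 >1
  x=-10.120: |R|=1.00475 >1
Stable set (-10.0000, 0).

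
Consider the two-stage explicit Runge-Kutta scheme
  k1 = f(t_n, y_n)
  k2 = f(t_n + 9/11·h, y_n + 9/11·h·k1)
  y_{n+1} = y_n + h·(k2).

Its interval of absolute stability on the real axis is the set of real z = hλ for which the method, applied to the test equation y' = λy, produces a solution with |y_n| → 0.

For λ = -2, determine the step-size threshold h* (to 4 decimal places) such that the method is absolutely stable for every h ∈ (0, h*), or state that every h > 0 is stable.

(-1.2222,0); λ=-2 ⇒ h* = (11/9)/2 = 0.6111.

On y'=λy, z=hλ:
  k1=λy_n ⇒ h·k1=z·y_n;  k2=λ(1+9/11z)y_n ⇒ h·k2=z(1+9/11z)y_n
  y_{n+1}/y_n = 1 + z(1+9/11z) = 1 + z + 9/11z²
  ⇒ R(z) = 1 + z + 9/11z².

Solve |R(x)|<1 on ℝ⁻.
x=-0.67: |R|=0.6973
R=1: x+9/11x²=0 ⇒ x=−11/9=-1.2222; min R=1−1/(4·9/11)=0.6944>−1
Confirm numerically:
  x=-0.864: |R|=0.74677 <1
  x=-0.814: |R|=0.72812 <1
  x=-0.653: |R|=0.69588 <1
  x=-0.599: |R|=0.69456 <1
  x=-1.712: |R|=1.68605 >1
  x=-1.670: |R|=1.61183 >1
  x=-1.261: |R|=1.04001 >1
Interval (-1.2222, 0).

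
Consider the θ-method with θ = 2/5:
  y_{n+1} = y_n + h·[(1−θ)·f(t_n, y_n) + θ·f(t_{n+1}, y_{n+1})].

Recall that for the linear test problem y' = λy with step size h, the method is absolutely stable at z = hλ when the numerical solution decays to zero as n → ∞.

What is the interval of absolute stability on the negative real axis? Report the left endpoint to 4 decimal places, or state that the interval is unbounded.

On y'=λy, z=hλ:
  y_{n+1} = y_n + z·[3/5·y_n + 2/5·y_{n+1}] ⇒ (1 − 2/5z)y_{n+1} = (1 + 3/5z)y_n
  so R(z) = (1 + 3/5z)/(1 − 2/5z).

Boundary: |R(x)|=1, x<0.
x=-1.4: |R|=0.1026
R=−1: 1+3/5x = −1+2/5x ⇒ -1/5x=2 ⇒ x=2/(-1/5)=-10.0000
Confirm numerically:
  x=-9.872: |R|=0.99483 <1
  x=-7.635: |R|=0.88333 <1
  x=-6.460: |R|=0.80246 <1
  x=-4.037: |R|=0.54390 <1
  x=-10.052: |R|=1.00207 >1
  x=-10.026: |R|=1.00104 >1
Interval (-10.0000, 0).

z∈(-10.0000,0).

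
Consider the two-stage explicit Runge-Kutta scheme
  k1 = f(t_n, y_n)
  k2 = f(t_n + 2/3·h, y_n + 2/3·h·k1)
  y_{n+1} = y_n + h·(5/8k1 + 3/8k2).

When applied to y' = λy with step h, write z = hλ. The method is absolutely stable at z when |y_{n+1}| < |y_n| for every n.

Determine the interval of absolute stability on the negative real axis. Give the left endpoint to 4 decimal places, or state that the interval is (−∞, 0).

Test eqn y'=λy, z=hλ:
  k1=λy_n ⇒ h·k1=z·y_n;  k2=λ(1+2/3z)y_n ⇒ h·k2=z(1+2/3z)y_n
  y_{n+1}/y_n = 1 + 5/8z + 3/8z(1+2/3z) = 1 + z + 1/4z²
  so R(z) = 1 + z + 1/4z².

Find x<0 with |R(x)|<1.
x=-0.42: |R|=0.6241
R=1: x+1/4x²=0 ⇒ x=−4=-4.0000; min R=1−1/(4·1/4)=0.0000>−1
Confirm numerically:
  x=-2.493: |R|=0.06076 <1
  x=-2.281: |R|=0.01974 <1
  x=-1.930: |R|=0.00122 <1
  x=-4.163: |R|=1.16964 >1
  x=-4.123: |R|=1.12678 >1
Interval (-4.0000, 0).

(-4.0000, 0).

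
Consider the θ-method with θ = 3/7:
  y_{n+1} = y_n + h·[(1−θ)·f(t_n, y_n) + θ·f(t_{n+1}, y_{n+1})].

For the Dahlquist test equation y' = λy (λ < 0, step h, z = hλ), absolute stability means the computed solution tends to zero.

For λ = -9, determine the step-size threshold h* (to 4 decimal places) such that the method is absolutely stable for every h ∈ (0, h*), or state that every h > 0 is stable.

(-14.0000,0); λ=-9 ⇒ h* = (14)/9 = 1.5556.

With y'=λy (z=hλ):
  y_{n+1} = y_n + z·[4/7·y_n + 3/7·y_{n+1}] ⇒ (1 − 3/7z)y_{n+1} = (1 + 4/7z)y_n
  Hence R(z) = (1 + 4/7z)/(1 − 3/7z).

Boundary: |R(x)|=1, x<0.
x=-1.23: |R|=0.1946
R=−1: 1+4/7x = −1+3/7x ⇒ -1/7x=2 ⇒ x=2/(-1/7)=-14.0000
Confirm numerically:
  x=-11.564: |R|=0.94157 <1
  x=-7.073: |R|=0.75453 <1
  x=-6.690: |R|=0.72996 <1
  x=-5.712: |R|=0.65661 <1
  x=-14.594: |R|=1.01170 >1
  x=-14.506: |R|=1.01002 >1
Interval (-14.0000, 0).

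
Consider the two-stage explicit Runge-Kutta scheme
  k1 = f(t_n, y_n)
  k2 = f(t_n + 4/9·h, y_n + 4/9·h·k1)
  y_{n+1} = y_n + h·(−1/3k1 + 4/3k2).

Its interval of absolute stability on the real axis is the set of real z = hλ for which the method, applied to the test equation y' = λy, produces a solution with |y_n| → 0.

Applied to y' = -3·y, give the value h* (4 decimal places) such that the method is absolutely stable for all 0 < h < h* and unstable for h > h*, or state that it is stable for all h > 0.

Set f=λy, z=hλ:
  k1=λy_n ⇒ h·k1=z·y_n;  k2=λ(1+4/9z)y_n ⇒ h·k2=z(1+4/9z)y_n
  y_{n+1}/y_n = 1 − 1/3z + 4/3z(1+4/9z) = 1 + z + 16/27z²
  R(z) = 1 + z + 16/27z².

Need |R(x)|<1, x<0.
x=-1.11: |R|=0.6201
R=1: x+16/27x²=0 ⇒ x=−27/16=-1.6875; min R=1−1/(4·16/27)=0.5781>−1
Confirm numerically:
  x=-1.643: |R|=0.95667 <1
  x=-1.460: |R|=0.80317 <1
  x=-1.048: |R|=0.60285 <1
  x=-0.776: |R|=0.58085 <1
  x=-2.142: |R|=1.57691 >1
  x=-1.875: |R|=1.20833 >1
So |R|<1 on (-1.6875, 0).

(-1.6875,0); λ=-3 ⇒ h* = (27/16)/3 = 0.5625.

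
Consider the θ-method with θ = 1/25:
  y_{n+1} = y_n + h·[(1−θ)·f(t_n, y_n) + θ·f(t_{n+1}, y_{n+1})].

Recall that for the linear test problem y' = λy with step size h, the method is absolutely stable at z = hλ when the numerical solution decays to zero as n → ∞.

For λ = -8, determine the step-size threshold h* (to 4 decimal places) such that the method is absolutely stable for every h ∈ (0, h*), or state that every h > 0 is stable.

(-2.1739,0); λ=-8 ⇒ h* = (50/23)/8 = 0.2717.

Set f=λy, z=hλ:
  y_{n+1} = y_n + z·[24/25·y_n + 1/25·y_{n+1}] ⇒ (1 − 1/25z)y_{n+1} = (1 + 24/25z)y_n
  Hence R(z) = (1 + 24/25z)/(1 − 1/25z).

Find x<0 with |R(x)|<1.
x=-1.4: |R|=0.3258
R=−1: 1+24/25x = −1+1/25x ⇒ -23/25x=2 ⇒ x=2/(-23/25)=-2.1739
Confirm numerically:
  x=-1.366: |R|=0.29523 <1
  x=-1.351: |R|=0.28174 <1
  x=-1.252: |R|=0.19229 <1
  x=-1.251: |R|=0.19138 <1
  x=-2.544: |R|=1.30903 >1
  x=-2.458: |R|=1.23796 >1
  x=-2.432: |R|=1.21639 >1
Stable set (-2.1739, 0).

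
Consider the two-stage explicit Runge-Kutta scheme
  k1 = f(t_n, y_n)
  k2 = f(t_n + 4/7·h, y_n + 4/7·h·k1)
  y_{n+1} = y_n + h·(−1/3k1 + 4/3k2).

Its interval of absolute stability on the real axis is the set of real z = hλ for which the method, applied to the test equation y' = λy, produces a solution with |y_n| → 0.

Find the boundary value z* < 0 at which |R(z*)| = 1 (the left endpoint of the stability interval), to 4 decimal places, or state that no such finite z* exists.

On y'=λy, z=hλ:
  k1=λy_n ⇒ h·k1=z·y_n;  k2=λ(1+4/7z)y_n ⇒ h·k2=z(1+4/7z)y_n
  y_{n+1}/y_n = 1 − 1/3z + 4/3z(1+4/7z) = 1 + z + 16/21z²
  R(z) = 1 + z + 16/21z².

Solve |R(x)|<1 on ℝ⁻.
x=-0.78: |R|=0.6835
R=1: x+16/21x²=0 ⇒ x=−21/16=-1.3125; min R=1−1/(4·16/21)=0.6719>−1
Confirm numerically:
  x=-1.183: |R|=0.88328 <1
  x=-1.136: |R|=0.84724 <1
  x=-0.910: |R|=0.72093 <1
  x=-1.861: |R|=1.77772 >1
  x=-1.829: |R|=1.71976 >1
  x=-1.703: |R|=1.50668 >1
So |R|<1 on (-1.3125, 0).

z* = -1.3125.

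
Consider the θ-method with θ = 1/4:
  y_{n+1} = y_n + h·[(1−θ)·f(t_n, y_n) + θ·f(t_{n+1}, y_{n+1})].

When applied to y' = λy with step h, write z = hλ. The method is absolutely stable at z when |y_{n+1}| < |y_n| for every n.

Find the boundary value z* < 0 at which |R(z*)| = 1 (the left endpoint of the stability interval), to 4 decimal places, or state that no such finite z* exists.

On y'=λy, z=hλ:
  y_{n+1} = y_n + z·[3/4·y_n + 1/4·y_{n+1}] ⇒ (1 − 1/4z)y_{n+1} = (1 + 3/4z)y_n
  R(z) = (1 + 3/4z)/(1 − 1/4z).

Need |R(x)|<1, x<0.
x=-0.67: |R|=0.4261
R=−1: 1+3/4x = −1+1/4x ⇒ -1/2x=2 ⇒ x=2/(-1/2)=-4.0000
Confirm numerically:
  x=-3.973: |R|=0.99323 <1
  x=-3.714: |R|=0.92585 <1
  x=-1.822: |R|=0.25180 <1
  x=-4.564: |R|=1.13171 >1
  x=-4.352: |R|=1.08429 >1
Interval (-4.0000, 0).

z* = -4.0000.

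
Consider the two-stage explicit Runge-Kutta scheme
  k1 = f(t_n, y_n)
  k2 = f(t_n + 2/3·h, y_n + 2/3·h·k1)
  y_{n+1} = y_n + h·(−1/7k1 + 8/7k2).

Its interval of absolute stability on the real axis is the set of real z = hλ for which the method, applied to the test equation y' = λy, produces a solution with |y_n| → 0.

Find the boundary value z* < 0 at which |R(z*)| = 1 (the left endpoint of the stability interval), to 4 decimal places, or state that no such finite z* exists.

z* = -1.3125.

Test eqn y'=λy, z=hλ:
  k1=λy_n ⇒ h·k1=z·y_n;  k2=λ(1+2/3z)y_n ⇒ h·k2=z(1+2/3z)y_n
  y_{n+1}/y_n = 1 − 1/7z + 8/7z(1+2/3z) = 1 + z + 16/21z²
  Hence R(z) = 1 + z + 16/21z².

Find x<0 with |R(x)|<1.
x=-0.54: |R|=0.6822
R=1: x+16/21x²=0 ⇒ x=−21/16=-1.3125; min R=1−1/(4·16/21)=0.6719>−1
Confirm numerically:
  x=-1.173: |R|=0.87533 <1
  x=-1.027: |R|=0.77660 <1
  x=-0.993: |R|=0.75828 <1
  x=-0.901: |R|=0.71752 <1
  x=-1.825: |R|=1.71262 >1
  x=-1.373: |R|=1.06329 >1
Stable set (-1.3125, 0).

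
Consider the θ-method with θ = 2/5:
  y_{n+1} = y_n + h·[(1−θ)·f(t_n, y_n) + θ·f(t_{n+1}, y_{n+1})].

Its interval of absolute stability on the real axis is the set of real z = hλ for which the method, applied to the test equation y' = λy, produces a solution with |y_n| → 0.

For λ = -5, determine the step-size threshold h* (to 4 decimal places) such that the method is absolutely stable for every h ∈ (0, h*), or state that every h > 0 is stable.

On y'=λy, z=hλ:
  y_{n+1} = y_n + z·[3/5·y_n + 2/5·y_{n+1}] ⇒ (1 − 2/5z)y_{n+1} = (1 + 3/5z)y_n
  so R(z) = (1 + 3/5z)/(1 − 2/5z).

Solve |R(x)|<1 on ℝ⁻.
x=-1.08: |R|=0.2458
R=−1: 1+3/5x = −1+2/5x ⇒ -1/5x=2 ⇒ x=2/(-1/5)=-10.0000
Confirm numerically:
  x=-7.141: |R|=0.85173 <1
  x=-5.954: |R|=0.76070 <1
  x=-5.579: |R|=0.72639 <1
  x=-10.367: |R|=1.01426 >1
  x=-10.343: |R|=1.01335 >1
Interval (-10.0000, 0).

(-10.0000,0); λ=-5 ⇒ h* = (10)/5 = 2.0000.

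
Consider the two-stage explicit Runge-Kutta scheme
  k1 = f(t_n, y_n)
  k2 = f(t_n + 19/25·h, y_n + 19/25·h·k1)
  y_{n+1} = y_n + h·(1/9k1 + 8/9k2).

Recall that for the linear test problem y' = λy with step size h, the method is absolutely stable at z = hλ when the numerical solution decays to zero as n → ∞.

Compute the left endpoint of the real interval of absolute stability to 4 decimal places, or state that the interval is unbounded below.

Set f=λy, z=hλ:
  k1=λy_n ⇒ h·k1=z·y_n;  k2=λ(1+19/25z)y_n ⇒ h·k2=z(1+19/25z)y_n
  y_{n+1}/y_n = 1 + 1/9z + 8/9z(1+19/25z) = 1 + z + 152/225z²
  so R(z) = 1 + z + 152/225z².

Solve |R(x)|<1 on ℝ⁻.
x=-1.76: |R|=1.3326
R=1: x+152/225x²=0 ⇒ x=−225/152=-1.4803; min R=1−1/(4·152/225)=0.6299>−1
Confirm numerically:
  x=-1.346: |R|=0.87791 <1
  x=-0.864: |R|=0.64030 <1
  x=-0.709: |R|=0.63059 <1
  x=-2.003: |R|=1.70733 >1
  x=-1.579: |R|=1.10532 >1
Stable set (-1.4803, 0).

z* = -1.4803.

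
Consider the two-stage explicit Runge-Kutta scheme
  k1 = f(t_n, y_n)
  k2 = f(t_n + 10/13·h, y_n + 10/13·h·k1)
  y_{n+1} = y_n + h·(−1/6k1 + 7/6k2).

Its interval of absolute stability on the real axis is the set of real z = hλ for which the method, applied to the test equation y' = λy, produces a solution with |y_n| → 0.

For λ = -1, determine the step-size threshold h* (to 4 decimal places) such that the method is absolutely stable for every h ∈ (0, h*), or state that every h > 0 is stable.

Test eqn y'=λy, z=hλ:
  k1=λy_n ⇒ h·k1=z·y_n;  k2=λ(1+10/13z)y_n ⇒ h·k2=z(1+10/13z)y_n
  y_{n+1}/y_n = 1 − 1/6z + 7/6z(1+10/13z) = 1 + z + 35/39z²
  Hence R(z) = 1 + z + 35/39z².

Find x<0 with |R(x)|<1.
x=-0.75: |R|=0.7548
R=1: x+35/39x²=0 ⇒ x=−39/35=-1.1143; min R=1−1/(4·35/39)=0.7214>−1
Confirm numerically:
  x=-0.516: |R|=0.72295 <1
  x=-0.480: |R|=0.72677 <1
  x=-0.452: |R|=0.73135 <1
  x=-1.475: |R|=1.47748 >1
  x=-1.227: |R|=1.12412 >1
Interval (-1.1143, 0).

(-1.1143,0); λ=-1 ⇒ h* = (39/35)/1 = 1.1143.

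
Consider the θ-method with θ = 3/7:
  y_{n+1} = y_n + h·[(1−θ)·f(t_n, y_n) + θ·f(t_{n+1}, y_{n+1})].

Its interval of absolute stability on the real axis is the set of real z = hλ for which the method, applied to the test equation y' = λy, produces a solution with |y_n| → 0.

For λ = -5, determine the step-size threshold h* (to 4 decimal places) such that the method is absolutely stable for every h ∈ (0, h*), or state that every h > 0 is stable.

On y'=λy, z=hλ:
  y_{n+1} = y_n + z·[4/7·y_n + 3/7·y_{n+1}] ⇒ (1 − 3/7z)y_{n+1} = (1 + 4/7z)y_n
  so R(z) = (1 + 4/7z)/(1 − 3/7z).

Boundary: |R(x)|=1, x<0.
x=-0.93: |R|=0.3350
R=−1: 1+4/7x = −1+3/7x ⇒ -1/7x=2 ⇒ x=2/(-1/7)=-14.0000
Confirm numerically:
  x=-13.857: |R|=0.99706 <1
  x=-12.297: |R|=0.96120 <1
  x=-8.316: |R|=0.82209 <1
  x=-14.453: |R|=1.00900 >1
  x=-14.340: |R|=1.00680 >1
  x=-14.274: |R|=1.00550 >1
Stable set (-14.0000, 0).

(-14.0000,0); λ=-5 ⇒ h* = (14)/5 = 2.8000.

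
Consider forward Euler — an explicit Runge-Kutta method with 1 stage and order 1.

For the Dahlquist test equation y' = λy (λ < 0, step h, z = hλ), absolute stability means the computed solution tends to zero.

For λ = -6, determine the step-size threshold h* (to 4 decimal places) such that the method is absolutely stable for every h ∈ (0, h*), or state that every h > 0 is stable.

Set f=λy, z=hλ:
  order 1, 1-stage ⇒ R(z)=1+z
  (e.g. R(-0.96)=0.04000, |R|=0.04000)

Boundary: |R(x)|=1, x<0.
x=-0.96: |R|=0.0400
|R(-2.06)|=1.0600 |R(-1.45)|=0.4500 |R(-0.74)|=0.2600
Bisect:
  x_lo=-2.6524 |R|=1.6524  x_hi=-0.2647 |R|=0.7353
  mid=-1.45855 |R|=0.45855 →hi
  mid=-2.05549 |R|=1.05549 →lo
  mid=-1.75702 |R|=0.75702 →hi
  mid=-1.90625 |R|=0.90625 →hi
  mid=-1.98087 |R|=0.98087 →hi
  mid=-2.01818 |R|=1.01818 →lo
  mid=-1.99952 |R|=0.99952 →hi
  ...
  [-2.00011,-1.99996] ⇒ x*=-2.0000
Interval (-2.0000, 0).

(-2.0000,0); λ=-6 ⇒ h* = 0.3333.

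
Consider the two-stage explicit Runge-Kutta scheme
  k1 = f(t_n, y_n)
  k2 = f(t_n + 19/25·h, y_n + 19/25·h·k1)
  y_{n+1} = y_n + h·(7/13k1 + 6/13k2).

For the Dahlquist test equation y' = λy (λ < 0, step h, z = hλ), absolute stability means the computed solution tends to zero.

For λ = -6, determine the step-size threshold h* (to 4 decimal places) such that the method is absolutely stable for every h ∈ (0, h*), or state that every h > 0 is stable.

On y'=λy, z=hλ:
  k1=λy_n ⇒ h·k1=z·y_n;  k2=λ(1+19/25z)y_n ⇒ h·k2=z(1+19/25z)y_n
  y_{n+1}/y_n = 1 + 7/13z + 6/13z(1+19/25z) = 1 + z + 114/325z²
  Hence R(z) = 1 + z + 114/325z².

Solve |R(x)|<1 on ℝ⁻.
x=-1.8: |R|=0.3365
R=1: x+114/325x²=0 ⇒ x=−325/114=-2.8509; min R=1−1/(4·114/325)=0.2873>−1
Confirm numerically:
  x=-2.356: |R|=0.59103 <1
  x=-1.876: |R|=0.35849 <1
  x=-1.553: |R|=0.29299 <1
  x=-3.111: |R|=1.28386 >1
  x=-2.957: |R|=1.11007 >1
Stable set (-2.8509, 0).

(-2.8509,0); λ=-6 ⇒ h* = (325/114)/6 = 0.4751.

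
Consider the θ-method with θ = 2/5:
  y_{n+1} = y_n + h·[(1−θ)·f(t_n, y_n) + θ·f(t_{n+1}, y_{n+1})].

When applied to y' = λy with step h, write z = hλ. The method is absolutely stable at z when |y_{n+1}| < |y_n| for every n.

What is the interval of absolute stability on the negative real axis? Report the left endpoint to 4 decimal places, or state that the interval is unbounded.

(-10.0000, 0).

With y'=λy (z=hλ):
  y_{n+1} = y_n + z·[3/5·y_n + 2/5·y_{n+1}] ⇒ (1 − 2/5z)y_{n+1} = (1 + 3/5z)y_n
  so R(z) = (1 + 3/5z)/(1 − 2/5z).

Solve |R(x)|<1 on ℝ⁻.
x=-1.28: |R|=0.1534
R=−1: 1+3/5x = −1+2/5x ⇒ -1/5x=2 ⇒ x=2/(-1/5)=-10.0000
Confirm numerically:
  x=-9.253: |R|=0.96822 <1
  x=-8.038: |R|=0.90691 <1
  x=-8.032: |R|=0.90657 <1
  x=-5.868: |R|=0.75311 <1
  x=-10.470: |R|=1.01812 >1
  x=-10.132: |R|=1.00522 >1
  x=-10.032: |R|=1.00128 >1
Interval (-10.0000, 0).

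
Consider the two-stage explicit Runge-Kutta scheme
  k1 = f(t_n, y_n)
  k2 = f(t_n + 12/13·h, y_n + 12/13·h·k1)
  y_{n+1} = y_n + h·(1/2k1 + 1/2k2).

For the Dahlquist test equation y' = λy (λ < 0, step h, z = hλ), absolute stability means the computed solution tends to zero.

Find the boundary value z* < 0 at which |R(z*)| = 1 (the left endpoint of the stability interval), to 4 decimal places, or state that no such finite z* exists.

With y'=λy (z=hλ):
  k1=λy_n ⇒ h·k1=z·y_n;  k2=λ(1+12/13z)y_n ⇒ h·k2=z(1+12/13z)y_n
  y_{n+1}/y_n = 1 + 1/2z + 1/2z(1+12/13z) = 1 + z + 6/13z²
  so R(z) = 1 + z + 6/13z².

Boundary: |R(x)|=1, x<0.
x=-1.5: |R|=0.5385
R=1: x+6/13x²=0 ⇒ x=−13/6=-2.1667; min R=1−1/(4·6/13)=0.4583>−1
Confirm numerically:
  x=-1.803: |R|=0.69737 <1
  x=-1.537: |R|=0.55332 <1
  x=-1.497: |R|=0.53731 <1
  x=-1.148: |R|=0.46026 <1
  x=-2.719: |R|=1.69314 >1
  x=-2.535: |R|=1.43095 >1
So |R|<1 on (-2.1667, 0).

z* = -2.1667.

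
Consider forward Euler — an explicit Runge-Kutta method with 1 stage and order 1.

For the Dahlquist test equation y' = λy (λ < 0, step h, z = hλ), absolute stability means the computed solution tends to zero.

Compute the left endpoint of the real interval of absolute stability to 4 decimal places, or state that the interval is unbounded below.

Test eqn y'=λy, z=hλ:
  order 1, 1-stage ⇒ R(z)=1+z
  (e.g. R(-1.65)=-0.65000, |R|=0.65000)

Solve |R(x)|<1 on ℝ⁻.
x=-1.65: |R|=0.6500
|R(-1.8)|=0.8000 |R(-1.32)|=0.3200 |R(-1.23)|=0.2300
Bisect:
  x_lo=-2.8313 |R|=1.8313  x_hi=-0.3419 |R|=0.6581
  mid=-1.58659 |R|=0.58659 →hi
  mid=-2.20893 |R|=1.20893 →lo
  mid=-1.89776 |R|=0.89776 →hi
  mid=-2.05334 |R|=1.05334 →lo
  mid=-1.97555 |R|=0.97555 →hi
  mid=-2.01445 |R|=1.01445 →lo
  mid=-1.99500 |R|=0.99500 →hi
  mid=-2.00472 |R|=1.00472 →lo
  mid=-1.99986 |R|=0.99986 →hi
  mid=-2.00229 |R|=1.00229 →lo
  ...
  [-2.00001,-1.99986] ⇒ x*=-2.0000
Stable set (-2.0000, 0).

z* = -2.0000.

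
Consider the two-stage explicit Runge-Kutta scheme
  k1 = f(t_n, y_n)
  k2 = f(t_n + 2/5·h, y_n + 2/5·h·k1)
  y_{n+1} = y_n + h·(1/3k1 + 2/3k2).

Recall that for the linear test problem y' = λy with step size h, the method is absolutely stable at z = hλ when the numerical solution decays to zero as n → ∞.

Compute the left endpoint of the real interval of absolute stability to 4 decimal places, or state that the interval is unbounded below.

z* = -3.7500.

Test eqn y'=λy, z=hλ:
  k1=λy_n ⇒ h·k1=z·y_n;  k2=λ(1+2/5z)y_n ⇒ h·k2=z(1+2/5z)y_n
  y_{n+1}/y_n = 1 + 1/3z + 2/3z(1+2/5z) = 1 + z + 4/15z²
  R(z) = 1 + z + 4/15z².

Find x<0 with |R(x)|<1.
x=-0.79: |R|=0.3764
R=1: x+4/15x²=0 ⇒ x=−15/4=-3.7500; min R=1−1/(4·4/15)=0.0625>−1
Confirm numerically:
  x=-2.625: |R|=0.21250 <1
  x=-2.507: |R|=0.16901 <1
  x=-1.972: |R|=0.06501 <1
  x=-4.084: |R|=1.36375 >1
  x=-3.945: |R|=1.20514 >1
  x=-3.841: |R|=1.09321 >1
Interval (-3.7500, 0).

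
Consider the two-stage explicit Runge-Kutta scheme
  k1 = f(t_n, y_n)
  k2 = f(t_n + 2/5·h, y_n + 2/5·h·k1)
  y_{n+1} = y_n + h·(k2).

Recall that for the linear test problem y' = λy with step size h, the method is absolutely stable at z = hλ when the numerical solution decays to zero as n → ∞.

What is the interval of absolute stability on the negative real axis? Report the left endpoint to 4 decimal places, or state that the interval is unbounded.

z∈(-2.5000,0).

Set f=λy, z=hλ:
  k1=λy_n ⇒ h·k1=z·y_n;  k2=λ(1+2/5z)y_n ⇒ h·k2=z(1+2/5z)y_n
  y_{n+1}/y_n = 1 + z(1+2/5z) = 1 + z + 2/5z²
  R(z) = 1 + z + 2/5z².

Solve |R(x)|<1 on ℝ⁻.
x=-0.97: |R|=0.4064
R=1: x+2/5x²=0 ⇒ x=−5/2=-2.5000; min R=1−1/(4·2/5)=0.3750>−1
Confirm numerically:
  x=-2.315: |R|=0.82869 <1
  x=-1.587: |R|=0.42043 <1
  x=-1.096: |R|=0.38449 <1
  x=-3.026: |R|=1.63667 >1
  x=-2.908: |R|=1.47459 >1
  x=-2.886: |R|=1.44560 >1
So |R|<1 on (-2.5000, 0).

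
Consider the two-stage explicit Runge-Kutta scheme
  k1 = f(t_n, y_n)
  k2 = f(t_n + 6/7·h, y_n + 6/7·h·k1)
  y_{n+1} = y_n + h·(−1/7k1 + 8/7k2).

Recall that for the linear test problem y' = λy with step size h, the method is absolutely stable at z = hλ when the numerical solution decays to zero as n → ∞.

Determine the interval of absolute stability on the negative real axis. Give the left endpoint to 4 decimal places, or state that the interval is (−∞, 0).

On y'=λy, z=hλ:
  k1=λy_n ⇒ h·k1=z·y_n;  k2=λ(1+6/7z)y_n ⇒ h·k2=z(1+6/7z)y_n
  y_{n+1}/y_n = 1 − 1/7z + 8/7z(1+6/7z) = 1 + z + 48/49z²
  so R(z) = 1 + z + 48/49z².

Need |R(x)|<1, x<0.
x=-1.59: |R|=1.8865
R=1: x+48/49x²=0 ⇒ x=−49/48=-1.0208; min R=1−1/(4·48/49)=0.7448>−1
Confirm numerically:
  x=-0.780: |R|=0.81598 <1
  x=-0.679: |R|=0.77263 <1
  x=-0.528: |R|=0.74509 <1
  x=-0.486: |R|=0.74538 <1
  x=-1.437: |R|=1.58583 >1
  x=-1.335: |R|=1.41085 >1
Interval (-1.0208, 0).

z∈(-1.0208,0).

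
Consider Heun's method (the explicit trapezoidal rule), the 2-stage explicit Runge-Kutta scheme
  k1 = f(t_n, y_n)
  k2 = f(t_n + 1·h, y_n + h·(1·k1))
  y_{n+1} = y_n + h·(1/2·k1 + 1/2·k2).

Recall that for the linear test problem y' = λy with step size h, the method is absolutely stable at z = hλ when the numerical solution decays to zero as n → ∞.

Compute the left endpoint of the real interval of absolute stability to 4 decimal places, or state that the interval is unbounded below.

Set f=λy, z=hλ:
  order 2, 2-stage ⇒ R(z)=1+z+z^2/2
  (e.g. R(-0.62)=0.57220, |R|=0.57220)

Find x<0 with |R(x)|<1.
x=-0.62: |R|=0.5722
|R(-2.04)|=1.0408 |R(-0.56)|=0.5968 |R(-0.54)|=0.6058
Bisect:
  x_lo=-2.3555 |R|=1.4187  x_hi=-0.3408 |R|=0.7173
  mid=-1.34816 |R|=0.56061 →hi
  mid=-1.85184 |R|=0.86282 →hi
  mid=-2.10368 |R|=1.10905 →lo
  mid=-1.97776 |R|=0.97801 →hi
  mid=-2.04072 |R|=1.04155 →lo
  mid=-2.00924 |R|=1.00928 →lo
  mid=-1.99350 |R|=0.99352 →hi
  mid=-2.00137 |R|=1.00137 →lo
  mid=-1.99743 |R|=0.99744 →hi
  ...
  [-2.00002,-1.99989] ⇒ x*=-2.0000
Stable set (-2.0000, 0).

left endpoint -2.0000.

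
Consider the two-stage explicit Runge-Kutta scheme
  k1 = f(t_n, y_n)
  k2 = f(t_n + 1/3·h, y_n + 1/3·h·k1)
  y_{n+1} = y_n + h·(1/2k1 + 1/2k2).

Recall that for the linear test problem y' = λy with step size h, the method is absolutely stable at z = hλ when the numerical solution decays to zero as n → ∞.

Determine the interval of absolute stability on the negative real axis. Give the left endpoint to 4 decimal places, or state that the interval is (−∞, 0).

Set f=λy, z=hλ:
  k1=λy_n ⇒ h·k1=z·y_n;  k2=λ(1+1/3z)y_n ⇒ h·k2=z(1+1/3z)y_n
  y_{n+1}/y_n = 1 + 1/2z + 1/2z(1+1/3z) = 1 + z + 1/6z²
  Hence R(z) = 1 + z + 1/6z².

Boundary: |R(x)|=1, x<0.
x=-0.58: |R|=0.4761
R=1: x+1/6x²=0 ⇒ x=−6=-6.0000; min R=1−1/(4·1/6)=-0.5000>−1
Confirm numerically:
  x=-3.982: |R|=0.33928 <1
  x=-3.757: |R|=0.40449 <1
  x=-3.511: |R|=0.45648 <1
  x=-6.412: |R|=1.44029 >1
  x=-6.337: |R|=1.35593 >1
Interval (-6.0000, 0).

(-6.0000, 0).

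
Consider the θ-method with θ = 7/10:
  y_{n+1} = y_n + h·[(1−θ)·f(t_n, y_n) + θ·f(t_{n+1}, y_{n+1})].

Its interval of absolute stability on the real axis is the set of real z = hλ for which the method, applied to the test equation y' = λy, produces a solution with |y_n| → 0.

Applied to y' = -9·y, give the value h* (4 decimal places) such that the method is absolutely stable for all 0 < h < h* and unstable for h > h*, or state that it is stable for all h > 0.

unbounded; (−∞, 0). Any h>0 works for λ=-9.

Test eqn y'=λy, z=hλ:
  y_{n+1} = y_n + z·[3/10·y_n + 7/10·y_{n+1}] ⇒ (1 − 7/10z)y_{n+1} = (1 + 3/10z)y_n
  Hence R(z) = (1 + 3/10z)/(1 − 7/10z).

Boundary: |R(x)|=1, x<0.
x=-0.33: |R|=0.7319
x=-2: |R|=0.1667
x=-10: |R|=0.2500
x=-100: |R|=0.4085
θ=7/10≥1/2 ⇒ |1+3/10x|<|1−7/10x| ∀x<0 ⇒ stable on all of ℝ⁻.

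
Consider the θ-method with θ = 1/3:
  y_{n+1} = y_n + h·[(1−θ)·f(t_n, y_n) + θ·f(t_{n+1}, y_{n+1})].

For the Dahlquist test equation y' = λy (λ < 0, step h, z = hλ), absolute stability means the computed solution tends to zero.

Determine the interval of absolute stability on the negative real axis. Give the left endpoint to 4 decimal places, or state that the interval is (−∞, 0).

z∈(-6.0000,0).

On y'=λy, z=hλ:
  y_{n+1} = y_n + z·[2/3·y_n + 1/3·y_{n+1}] ⇒ (1 − 1/3z)y_{n+1} = (1 + 2/3z)y_n
  so R(z) = (1 + 2/3z)/(1 − 1/3z).

Solve |R(x)|<1 on ℝ⁻.
x=-0.97: |R|=0.2670
R=−1: 1+2/3x = −1+1/3x ⇒ -1/3x=2 ⇒ x=2/(-1/3)=-6.0000
Confirm numerically:
  x=-5.534: |R|=0.94539 <1
  x=-4.656: |R|=0.82445 <1
  x=-4.638: |R|=0.82168 <1
  x=-4.541: |R|=0.80652 <1
  x=-6.590: |R|=1.06152 >1
  x=-6.551: |R|=1.05769 >1
Interval (-6.0000, 0).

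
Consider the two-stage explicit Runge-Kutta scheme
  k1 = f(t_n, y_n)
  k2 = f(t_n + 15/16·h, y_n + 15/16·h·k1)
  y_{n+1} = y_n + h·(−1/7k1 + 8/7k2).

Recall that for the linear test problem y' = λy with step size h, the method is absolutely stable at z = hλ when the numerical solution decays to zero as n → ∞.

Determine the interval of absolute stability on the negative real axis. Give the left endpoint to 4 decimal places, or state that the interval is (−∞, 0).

Set f=λy, z=hλ:
  k1=λy_n ⇒ h·k1=z·y_n;  k2=λ(1+15/16z)y_n ⇒ h·k2=z(1+15/16z)y_n
  y_{n+1}/y_n = 1 − 1/7z + 8/7z(1+15/16z) = 1 + z + 15/14z²
  ⇒ R(z) = 1 + z + 15/14z².

Find x<0 with |R(x)|<1.
x=-0.55: |R|=0.7741
R=1: x+15/14x²=0 ⇒ x=−14/15=-0.9333; min R=1−1/(4·15/14)=0.7667>−1
Confirm numerically:
  x=-0.911: |R|=0.97820 <1
  x=-0.710: |R|=0.83011 <1
  x=-0.626: |R|=0.79387 <1
  x=-0.625: |R|=0.79353 <1
  x=-1.525: |R|=1.96674 >1
  x=-1.399: |R|=1.69800 >1
  x=-1.068: |R|=1.15410 >1
So |R|<1 on (-0.9333, 0).

z∈(-0.9333,0).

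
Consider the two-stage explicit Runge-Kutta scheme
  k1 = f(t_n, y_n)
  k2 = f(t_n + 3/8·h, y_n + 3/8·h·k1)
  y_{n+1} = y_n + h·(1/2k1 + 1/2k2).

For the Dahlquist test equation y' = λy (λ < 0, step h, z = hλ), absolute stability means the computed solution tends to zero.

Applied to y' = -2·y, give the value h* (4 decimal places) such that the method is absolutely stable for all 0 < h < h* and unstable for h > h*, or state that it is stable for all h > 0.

Set f=λy, z=hλ:
  k1=λy_n ⇒ h·k1=z·y_n;  k2=λ(1+3/8z)y_n ⇒ h·k2=z(1+3/8z)y_n
  y_{n+1}/y_n = 1 + 1/2z + 1/2z(1+3/8z) = 1 + z + 3/16z²
  R(z) = 1 + z + 3/16z².

Solve |R(x)|<1 on ℝ⁻.
x=-1.17: |R|=0.0867
R=1: x+3/16x²=0 ⇒ x=−16/3=-5.3333; min R=1−1/(4·3/16)=-0.3333>−1
Confirm numerically:
  x=-5.135: |R|=0.80904 <1
  x=-4.033: |R|=0.01670 <1
  x=-3.828: |R|=0.08045 <1
  x=-5.839: |R|=1.55361 >1
  x=-5.722: |R|=1.41699 >1
  x=-5.617: |R|=1.29875 >1
Interval (-5.3333, 0).

(-5.3333,0); λ=-2 ⇒ h* = (16/3)/2 = 2.6667.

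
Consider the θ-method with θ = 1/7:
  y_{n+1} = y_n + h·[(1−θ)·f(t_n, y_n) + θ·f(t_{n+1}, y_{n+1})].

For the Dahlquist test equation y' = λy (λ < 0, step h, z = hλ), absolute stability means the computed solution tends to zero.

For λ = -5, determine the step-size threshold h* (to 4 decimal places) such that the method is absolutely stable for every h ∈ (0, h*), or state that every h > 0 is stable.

(-2.8000,0); λ=-5 ⇒ h* = (14/5)/5 = 0.5600.

Set f=λy, z=hλ:
  y_{n+1} = y_n + z·[6/7·y_n + 1/7·y_{n+1}] ⇒ (1 − 1/7z)y_{n+1} = (1 + 6/7z)y_n
  R(z) = (1 + 6/7z)/(1 − 1/7z).

Solve |R(x)|<1 on ℝ⁻.
x=-0.62: |R|=0.4304
R=−1: 1+6/7x = −1+1/7x ⇒ -5/7x=2 ⇒ x=2/(-5/7)=-2.8000
Confirm numerically:
  x=-1.713: |R|=0.37622 <1
  x=-1.632: |R|=0.32345 <1
  x=-1.549: |R|=0.26834 <1
  x=-2.975: |R|=1.08772 >1
  x=-2.855: |R|=1.02790 >1
Interval (-2.8000, 0).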